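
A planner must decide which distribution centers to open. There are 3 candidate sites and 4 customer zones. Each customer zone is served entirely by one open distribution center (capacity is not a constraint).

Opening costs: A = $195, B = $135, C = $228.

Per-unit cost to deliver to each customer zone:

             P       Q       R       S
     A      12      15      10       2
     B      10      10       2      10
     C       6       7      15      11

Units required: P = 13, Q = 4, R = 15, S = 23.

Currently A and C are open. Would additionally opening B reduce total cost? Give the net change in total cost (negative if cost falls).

Current service cost with {A, C}: 302.
Adding B: each customer zone re-picks its cheapest; new service cost 182, saving 120.
Extra fixed cost: 135. Net change = 135 − 120 = 15.
(Totals: 725 → 740.)

No — net change +15 (cost rises by 15).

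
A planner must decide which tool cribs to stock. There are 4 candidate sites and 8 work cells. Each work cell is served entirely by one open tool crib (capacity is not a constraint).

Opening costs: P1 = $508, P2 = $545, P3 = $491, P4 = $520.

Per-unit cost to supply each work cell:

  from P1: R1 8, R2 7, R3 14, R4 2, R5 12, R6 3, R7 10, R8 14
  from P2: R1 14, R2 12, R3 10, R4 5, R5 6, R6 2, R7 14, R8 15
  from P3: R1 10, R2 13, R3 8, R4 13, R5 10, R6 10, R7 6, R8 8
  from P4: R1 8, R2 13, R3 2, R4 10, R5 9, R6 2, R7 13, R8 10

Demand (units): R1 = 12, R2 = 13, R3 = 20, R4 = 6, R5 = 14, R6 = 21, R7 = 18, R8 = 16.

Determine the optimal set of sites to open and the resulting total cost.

For any fixed open set, each work cell goes to its cheapest open site; total = fixed + service.
{P4}: R1→P4 8·12=96, R2→P4 13·13=169, R3→P4 2·20=40, R4→P4 10·6=60, R5→P4 9·14=126, R6→P4 2·21=42, R7→P4 13·18=234, R8→P4 10·16=160. Service 927; fixed 520; total 1447.
{P3}: service 1113 + fixed 491 = 1604
{P1}: R1→P1 8·12=96, R2→P1 7·13=91, R3→P1 14·20=280, R4→P1 2·6=12, R5→P1 12·14=168, R6→P1 3·21=63, R7→P1 10·18=180, R8→P1 14·16=224. Service 1114; fixed 508; total 1622.
{P1, P2, P3, P4}: service 601 + fixed 2064 = 2665
(All 15 nonempty subsets were checked; P4 only is lowest.)

Open P4 only; minimum total cost 1447.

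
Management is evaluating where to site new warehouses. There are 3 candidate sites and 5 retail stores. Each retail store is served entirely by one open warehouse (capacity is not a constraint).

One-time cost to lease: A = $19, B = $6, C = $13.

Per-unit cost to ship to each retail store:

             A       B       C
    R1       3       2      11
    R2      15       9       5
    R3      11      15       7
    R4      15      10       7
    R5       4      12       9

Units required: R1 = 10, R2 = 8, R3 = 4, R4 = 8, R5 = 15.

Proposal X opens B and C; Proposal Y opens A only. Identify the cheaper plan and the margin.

Proposal X is cheaper by 95.

Proposal X: {B, C}: R1→B 2·10=20, R2→C 5·8=40, R3→C 7·4=28, R4→C 7·8=56, R5→C 9·15=135. Service 279; fixed 19; total 298.
Proposal Y: {A}: R1→A 3·10=30, R2→A 15·8=120, R3→A 11·4=44, R4→A 15·8=120, R5→A 4·15=60. Service 374; fixed 19; total 393.
Difference: |298 − 393| = 95.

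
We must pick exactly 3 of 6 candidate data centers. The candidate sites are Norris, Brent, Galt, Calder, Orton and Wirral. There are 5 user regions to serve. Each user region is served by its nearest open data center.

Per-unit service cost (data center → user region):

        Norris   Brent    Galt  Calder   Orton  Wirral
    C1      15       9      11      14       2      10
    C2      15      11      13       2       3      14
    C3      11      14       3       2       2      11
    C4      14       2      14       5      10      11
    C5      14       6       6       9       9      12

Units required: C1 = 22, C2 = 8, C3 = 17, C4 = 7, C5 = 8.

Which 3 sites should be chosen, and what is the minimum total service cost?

With exactly 3 open, each user region uses its cheapest among the chosen.
{Brent, Calder, Orton}: C1→Orton 2·22=44, C2→Calder 2·8=16, C3→Calder 2·17=34, C4→Brent 2·7=14, C5→Brent 6·8=48. Service cost 156.
{Norris, Brent, Orton}: service cost 164
{Brent, Galt, Orton}: service cost 164
Among all 20 size-3 choices, {Brent, Calder, Orton} is lowest.

Choose Brent, Calder and Orton; total service cost 156.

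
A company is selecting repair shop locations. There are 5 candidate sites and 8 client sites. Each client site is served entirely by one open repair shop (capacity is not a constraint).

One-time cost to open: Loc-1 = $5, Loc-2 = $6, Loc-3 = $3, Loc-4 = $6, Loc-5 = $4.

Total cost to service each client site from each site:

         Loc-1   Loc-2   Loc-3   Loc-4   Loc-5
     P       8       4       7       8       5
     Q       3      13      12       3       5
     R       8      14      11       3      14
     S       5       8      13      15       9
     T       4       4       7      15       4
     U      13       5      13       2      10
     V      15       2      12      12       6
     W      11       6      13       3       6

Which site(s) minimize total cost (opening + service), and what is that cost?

For any fixed open set, each client site goes to its cheapest open site; total = fixed + service.
{Loc-2, Loc-4}: P→Loc-2 4, Q→Loc-4 3, R→Loc-4 3, S→Loc-2 8, T→Loc-2 4, U→Loc-4 2, V→Loc-2 2, W→Loc-4 3. Service 29; fixed 12; total 41.
{Loc-1, Loc-2, Loc-4}: P→Loc-2 4, Q→Loc-1 3, R→Loc-4 3, S→Loc-1 5, T→Loc-1 4, U→Loc-4 2, V→Loc-2 2, W→Loc-4 3. Service 26; fixed 17; total 43.
{Loc-2, Loc-3, Loc-4}: P→Loc-2 4, Q→Loc-4 3, R→Loc-4 3, S→Loc-2 8, T→Loc-2 4, U→Loc-4 2, V→Loc-2 2, W→Loc-4 3. Service 29; fixed 15; total 44.
{Loc-1, Loc-2, Loc-3, Loc-4, Loc-5}: P→Loc-2 4, Q→Loc-1 3, R→Loc-4 3, S→Loc-1 5, T→Loc-1 4, U→Loc-4 2, V→Loc-2 2, W→Loc-4 3. Service 26; fixed 24; total 50.
No other subset beats 41.

Open Loc-2 and Loc-4; minimum total cost 41.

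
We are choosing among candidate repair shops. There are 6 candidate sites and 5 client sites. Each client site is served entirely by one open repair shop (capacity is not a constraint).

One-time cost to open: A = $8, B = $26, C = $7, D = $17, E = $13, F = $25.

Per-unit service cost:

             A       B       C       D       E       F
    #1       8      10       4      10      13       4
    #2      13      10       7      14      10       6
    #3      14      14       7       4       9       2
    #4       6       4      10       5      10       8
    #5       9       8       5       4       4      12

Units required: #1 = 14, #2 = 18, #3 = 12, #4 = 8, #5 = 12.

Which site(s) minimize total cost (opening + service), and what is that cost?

Open D and F; minimum total cost 318.

For any fixed open set, each client site goes to its cheapest open site; total = fixed + service.
{D, F}: #1→F 4·14=56, #2→F 6·18=108, #3→F 2·12=24, #4→D 5·8=40, #5→D 4·12=48. Service 276; fixed 42; total 318.
{C, D, F}: service 276 + fixed 49 = 325
{A, D, F}: service 276 + fixed 50 = 326
{A, B, C, D, E, F}: service 268 + fixed 96 = 364
No other subset beats 318.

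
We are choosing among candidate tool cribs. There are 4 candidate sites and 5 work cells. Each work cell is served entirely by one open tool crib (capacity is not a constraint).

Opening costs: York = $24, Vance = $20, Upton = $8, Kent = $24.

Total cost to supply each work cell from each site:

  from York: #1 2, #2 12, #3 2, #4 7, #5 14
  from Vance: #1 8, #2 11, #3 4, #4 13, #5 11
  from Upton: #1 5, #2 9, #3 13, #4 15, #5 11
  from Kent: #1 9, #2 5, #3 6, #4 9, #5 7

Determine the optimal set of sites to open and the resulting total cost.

For any fixed open set, each work cell goes to its cheapest open site; total = fixed + service.
{Kent}: #1→Kent 9, #2→Kent 5, #3→Kent 6, #4→Kent 9, #5→Kent 7. Service 36; fixed 24; total 60.
{York}: service 37 + fixed 24 = 61
{Upton}: service 53 + fixed 8 = 61
{York, Vance, Upton, Kent}: #1→York 2, #2→Kent 5, #3→York 2, #4→York 7, #5→Kent 7. Service 23; fixed 76; total 99.
No other subset beats 60.

Open Kent only; minimum total cost 60.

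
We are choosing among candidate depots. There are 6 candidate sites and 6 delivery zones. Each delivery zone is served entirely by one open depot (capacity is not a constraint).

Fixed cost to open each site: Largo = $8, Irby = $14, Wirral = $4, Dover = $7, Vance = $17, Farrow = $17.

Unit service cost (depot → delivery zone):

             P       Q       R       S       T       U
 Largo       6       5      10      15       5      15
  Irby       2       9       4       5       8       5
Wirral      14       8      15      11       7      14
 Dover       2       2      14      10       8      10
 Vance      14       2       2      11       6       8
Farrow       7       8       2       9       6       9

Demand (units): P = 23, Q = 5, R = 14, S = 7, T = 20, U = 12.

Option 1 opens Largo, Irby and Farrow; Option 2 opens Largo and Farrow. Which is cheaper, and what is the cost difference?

Option 1: {Largo, Irby, Farrow}: P→Irby 2·23=46, Q→Largo 5·5=25, R→Farrow 2·14=28, S→Irby 5·7=35, T→Largo 5·20=100, U→Irby 5·12=60. Service 294; fixed 39; total 333.
Option 2: {Largo, Farrow}: P→Largo 6·23=138, Q→Largo 5·5=25, R→Farrow 2·14=28, S→Farrow 9·7=63, T→Largo 5·20=100, U→Farrow 9·12=108. Service 462; fixed 25; total 487.
Difference: |333 − 487| = 154.

Option 1 is cheaper by 154.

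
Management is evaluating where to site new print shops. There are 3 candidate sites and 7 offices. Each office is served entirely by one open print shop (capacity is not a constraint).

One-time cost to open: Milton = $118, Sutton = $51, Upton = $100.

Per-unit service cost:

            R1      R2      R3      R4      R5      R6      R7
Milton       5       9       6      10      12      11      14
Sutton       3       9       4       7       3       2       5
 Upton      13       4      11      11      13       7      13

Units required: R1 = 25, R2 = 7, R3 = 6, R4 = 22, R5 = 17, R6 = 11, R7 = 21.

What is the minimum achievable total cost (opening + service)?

Minimum total cost: 545

For any fixed open set, each office goes to its cheapest open site; total = fixed + service.
{Sutton}: R1→Sutton 3·25=75, R2→Sutton 9·7=63, R3→Sutton 4·6=24, R4→Sutton 7·22=154, R5→Sutton 3·17=51, R6→Sutton 2·11=22, R7→Sutton 5·21=105. Service 494; fixed 51; total 545.
{Sutton, Upton}: R1→Sutton 3·25=75, R2→Upton 4·7=28, R3→Sutton 4·6=24, R4→Sutton 7·22=154, R5→Sutton 3·17=51, R6→Sutton 2·11=22, R7→Sutton 5·21=105. Service 459; fixed 151; total 610.
{Milton, Sutton}: service 494 + fixed 169 = 663
{Milton, Sutton, Upton}: R1→Sutton 3·25=75, R2→Upton 4·7=28, R3→Sutton 4·6=24, R4→Sutton 7·22=154, R5→Sutton 3·17=51, R6→Sutton 2·11=22, R7→Sutton 5·21=105. Service 459; fixed 269; total 728.
(All 7 nonempty subsets were checked; Sutton only is lowest.)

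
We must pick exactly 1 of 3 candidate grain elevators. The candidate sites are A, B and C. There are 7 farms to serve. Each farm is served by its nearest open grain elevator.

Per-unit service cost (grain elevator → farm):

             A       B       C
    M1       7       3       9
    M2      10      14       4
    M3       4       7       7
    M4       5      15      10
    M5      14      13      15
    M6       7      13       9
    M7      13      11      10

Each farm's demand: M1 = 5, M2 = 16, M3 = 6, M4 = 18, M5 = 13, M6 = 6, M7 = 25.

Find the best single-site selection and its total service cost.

With exactly 1 open, each farm uses its cheapest among the chosen.
{C}: M1→C 9·5=45, M2→C 4·16=64, M3→C 7·6=42, M4→C 10·18=180, M5→C 15·13=195, M6→C 9·6=54, M7→C 10·25=250. Service cost 830.
{A}: service cost 858
{B}: service cost 1073
Among all 3 size-1 choices, {C} is lowest.

Choose C only; total service cost 830.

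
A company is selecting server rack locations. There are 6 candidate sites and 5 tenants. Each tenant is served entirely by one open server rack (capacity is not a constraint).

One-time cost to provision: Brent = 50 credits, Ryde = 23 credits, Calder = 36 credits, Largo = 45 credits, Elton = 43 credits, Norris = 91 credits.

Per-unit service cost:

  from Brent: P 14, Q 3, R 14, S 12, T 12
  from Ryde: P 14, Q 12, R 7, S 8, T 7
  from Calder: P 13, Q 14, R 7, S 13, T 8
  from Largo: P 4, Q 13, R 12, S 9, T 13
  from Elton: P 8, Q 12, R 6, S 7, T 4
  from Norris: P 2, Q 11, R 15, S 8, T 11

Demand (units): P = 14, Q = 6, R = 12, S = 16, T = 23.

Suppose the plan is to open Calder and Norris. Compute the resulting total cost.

Total cost: 617

Each tenant is assigned to its cheapest site among the open ones.
{Calder, Norris}: P→Norris 2·14=28, Q→Norris 11·6=66, R→Calder 7·12=84, S→Norris 8·16=128, T→Calder 8·23=184. Service 490; fixed 127; total 617.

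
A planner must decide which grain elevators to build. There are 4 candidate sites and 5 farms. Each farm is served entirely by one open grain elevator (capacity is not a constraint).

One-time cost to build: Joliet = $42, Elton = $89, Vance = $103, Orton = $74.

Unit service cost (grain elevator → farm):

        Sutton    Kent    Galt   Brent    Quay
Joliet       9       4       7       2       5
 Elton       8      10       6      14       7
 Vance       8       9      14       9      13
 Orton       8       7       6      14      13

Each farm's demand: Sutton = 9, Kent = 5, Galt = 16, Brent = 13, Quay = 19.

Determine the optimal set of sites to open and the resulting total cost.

For any fixed open set, each farm goes to its cheapest open site; total = fixed + service.
{Joliet}: Sutton→Joliet 9·9=81, Kent→Joliet 4·5=20, Galt→Joliet 7·16=112, Brent→Joliet 2·13=26, Quay→Joliet 5·19=95. Service 334; fixed 42; total 376.
{Joliet, Orton}: service 309 + fixed 116 = 425
{Joliet, Elton}: service 309 + fixed 131 = 440
{Joliet, Elton, Vance, Orton}: service 309 + fixed 308 = 617
No other subset beats 376.

Open Joliet only; minimum total cost 376.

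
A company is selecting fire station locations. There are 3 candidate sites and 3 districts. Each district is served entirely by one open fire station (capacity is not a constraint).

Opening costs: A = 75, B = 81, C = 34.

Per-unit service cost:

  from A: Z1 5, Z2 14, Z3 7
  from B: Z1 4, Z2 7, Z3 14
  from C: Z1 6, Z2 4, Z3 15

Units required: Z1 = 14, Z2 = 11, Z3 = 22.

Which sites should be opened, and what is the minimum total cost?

Open A and C; minimum total cost 377.

For any fixed open set, each district goes to its cheapest open site; total = fixed + service.
{A, C}: Z1→A 5·14=70, Z2→C 4·11=44, Z3→A 7·22=154. Service 268; fixed 109; total 377.
{A, B}: service 287 + fixed 156 = 443
{A, B, C}: Z1→B 4·14=56, Z2→C 4·11=44, Z3→A 7·22=154. Service 254; fixed 190; total 444.
{C}: service 458 + fixed 34 = 492
(All 7 nonempty subsets were checked; A and C is lowest.)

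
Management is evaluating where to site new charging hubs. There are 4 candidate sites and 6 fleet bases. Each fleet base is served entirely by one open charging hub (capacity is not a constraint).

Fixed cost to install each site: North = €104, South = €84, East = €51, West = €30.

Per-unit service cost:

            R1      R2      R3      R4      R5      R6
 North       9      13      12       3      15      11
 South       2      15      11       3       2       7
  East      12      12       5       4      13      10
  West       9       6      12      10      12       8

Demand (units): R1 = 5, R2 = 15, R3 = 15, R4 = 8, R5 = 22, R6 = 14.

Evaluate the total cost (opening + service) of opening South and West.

Each fleet base is assigned to its cheapest site among the open ones.
{South, West}: R1→South 2·5=10, R2→West 6·15=90, R3→South 11·15=165, R4→South 3·8=24, R5→South 2·22=44, R6→South 7·14=98. Service 431; fixed 114; total 545.

Total cost: 545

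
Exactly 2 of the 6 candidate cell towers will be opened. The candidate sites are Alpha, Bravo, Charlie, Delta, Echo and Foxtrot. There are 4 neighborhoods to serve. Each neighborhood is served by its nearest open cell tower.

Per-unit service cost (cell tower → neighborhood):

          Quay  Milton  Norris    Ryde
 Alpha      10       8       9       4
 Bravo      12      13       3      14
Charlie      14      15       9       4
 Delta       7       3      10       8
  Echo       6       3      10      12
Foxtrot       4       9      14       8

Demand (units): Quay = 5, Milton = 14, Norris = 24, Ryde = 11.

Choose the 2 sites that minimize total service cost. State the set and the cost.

With exactly 2 open, each neighborhood uses its cheapest among the chosen.
{Bravo, Delta}: Quay→Delta 7·5=35, Milton→Delta 3·14=42, Norris→Bravo 3·24=72, Ryde→Delta 8·11=88. Service cost 237.
{Bravo, Echo}: service cost 276
{Alpha, Bravo}: service cost 278
Among all 15 size-2 choices, {Bravo, Delta} is lowest.

Choose Bravo and Delta; total service cost 237.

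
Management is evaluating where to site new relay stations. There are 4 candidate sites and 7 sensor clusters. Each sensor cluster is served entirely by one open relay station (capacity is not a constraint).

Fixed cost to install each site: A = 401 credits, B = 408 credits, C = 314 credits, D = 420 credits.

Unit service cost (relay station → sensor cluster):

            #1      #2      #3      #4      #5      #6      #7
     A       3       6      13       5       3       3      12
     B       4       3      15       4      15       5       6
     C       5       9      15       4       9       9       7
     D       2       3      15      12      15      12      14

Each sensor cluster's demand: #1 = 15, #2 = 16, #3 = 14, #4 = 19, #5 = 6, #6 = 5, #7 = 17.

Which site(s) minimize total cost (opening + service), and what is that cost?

Open B only; minimum total cost 1019.

For any fixed open set, each sensor cluster goes to its cheapest open site; total = fixed + service.
{B}: #1→B 4·15=60, #2→B 3·16=48, #3→B 15·14=210, #4→B 4·19=76, #5→B 15·6=90, #6→B 5·5=25, #7→B 6·17=102. Service 611; fixed 408; total 1019.
{C}: service 723 + fixed 314 = 1037
{A}: #1→A 3·15=45, #2→A 6·16=96, #3→A 13·14=182, #4→A 5·19=95, #5→A 3·6=18, #6→A 3·5=15, #7→A 12·17=204. Service 655; fixed 401; total 1056.
{A, B, C, D}: service 471 + fixed 1543 = 2014
No other subset beats 1019.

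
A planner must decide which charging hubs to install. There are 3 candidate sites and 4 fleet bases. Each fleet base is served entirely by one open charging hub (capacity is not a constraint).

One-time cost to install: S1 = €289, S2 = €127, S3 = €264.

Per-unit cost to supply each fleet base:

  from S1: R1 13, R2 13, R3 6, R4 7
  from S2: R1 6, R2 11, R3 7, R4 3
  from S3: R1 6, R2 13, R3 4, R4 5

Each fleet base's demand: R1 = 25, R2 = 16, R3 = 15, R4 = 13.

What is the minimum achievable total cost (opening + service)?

For any fixed open set, each fleet base goes to its cheapest open site; total = fixed + service.
{S2}: R1→S2 6·25=150, R2→S2 11·16=176, R3→S2 7·15=105, R4→S2 3·13=39. Service 470; fixed 127; total 597.
{S3}: R1→S3 6·25=150, R2→S3 13·16=208, R3→S3 4·15=60, R4→S3 5·13=65. Service 483; fixed 264; total 747.
{S2, S3}: service 425 + fixed 391 = 816
{S1, S2, S3}: service 425 + fixed 680 = 1105
No other subset beats 597.

Minimum total cost: 597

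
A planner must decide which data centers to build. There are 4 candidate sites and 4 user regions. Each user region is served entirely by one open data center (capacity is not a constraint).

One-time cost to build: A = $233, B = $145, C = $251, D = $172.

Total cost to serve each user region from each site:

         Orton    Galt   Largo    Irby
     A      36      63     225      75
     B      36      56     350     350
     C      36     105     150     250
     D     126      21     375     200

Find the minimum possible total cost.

Minimum total cost: 632

For any fixed open set, each user region goes to its cheapest open site; total = fixed + service.
{A}: Orton→A 36, Galt→A 63, Largo→A 225, Irby→A 75. Service 399; fixed 233; total 632.
{A, D}: service 357 + fixed 405 = 762
{A, B}: service 392 + fixed 378 = 770
{A, B, C, D}: Orton→A 36, Galt→D 21, Largo→C 150, Irby→A 75. Service 282; fixed 801; total 1083.
(All 15 nonempty subsets were checked; A only is lowest.)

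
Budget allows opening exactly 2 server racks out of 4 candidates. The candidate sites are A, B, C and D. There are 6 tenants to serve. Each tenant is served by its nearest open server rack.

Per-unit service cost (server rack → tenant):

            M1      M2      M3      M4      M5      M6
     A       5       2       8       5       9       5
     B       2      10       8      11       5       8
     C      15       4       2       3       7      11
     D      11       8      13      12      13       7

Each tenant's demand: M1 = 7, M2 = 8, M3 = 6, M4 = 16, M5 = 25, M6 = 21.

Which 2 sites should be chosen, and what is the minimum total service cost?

With exactly 2 open, each tenant uses its cheapest among the chosen.
{A, B}: M1→B 2·7=14, M2→A 2·8=16, M3→A 8·6=48, M4→A 5·16=80, M5→B 5·25=125, M6→A 5·21=105. Service cost 388.
{A, C}: service cost 391
{B, C}: service cost 399
Among all 6 size-2 choices, {A, B} is lowest.

Choose A and B; total service cost 388.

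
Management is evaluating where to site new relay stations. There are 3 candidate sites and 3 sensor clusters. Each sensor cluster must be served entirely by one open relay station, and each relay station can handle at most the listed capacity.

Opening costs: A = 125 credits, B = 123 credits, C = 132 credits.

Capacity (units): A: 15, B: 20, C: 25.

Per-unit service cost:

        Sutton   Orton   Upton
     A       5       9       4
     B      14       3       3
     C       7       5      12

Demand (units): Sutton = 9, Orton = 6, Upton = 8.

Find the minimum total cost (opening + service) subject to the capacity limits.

Minimum total cost: 321

Open {C}: Sutton→C 7·9=63, Orton→C 5·6=30, Upton→C 12·8=96.
Loads: C carries 23/25. Service 189; fixed 132; total 321.
Next best feasible plan costs 335.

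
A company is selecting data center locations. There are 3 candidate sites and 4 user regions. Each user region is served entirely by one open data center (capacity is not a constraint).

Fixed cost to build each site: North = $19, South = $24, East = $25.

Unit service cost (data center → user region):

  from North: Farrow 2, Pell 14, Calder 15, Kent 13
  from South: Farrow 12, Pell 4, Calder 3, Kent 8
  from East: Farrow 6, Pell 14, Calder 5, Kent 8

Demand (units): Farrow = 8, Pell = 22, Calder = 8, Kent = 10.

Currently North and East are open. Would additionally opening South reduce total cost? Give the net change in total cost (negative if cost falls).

Current service cost with {North, East}: 444.
Adding South: each user region re-picks its cheapest; new service cost 208, saving 236.
Extra fixed cost: 24. Net change = 24 − 236 = -212.
(Totals: 488 → 276.)

Yes — net change −212 (cost falls by 212).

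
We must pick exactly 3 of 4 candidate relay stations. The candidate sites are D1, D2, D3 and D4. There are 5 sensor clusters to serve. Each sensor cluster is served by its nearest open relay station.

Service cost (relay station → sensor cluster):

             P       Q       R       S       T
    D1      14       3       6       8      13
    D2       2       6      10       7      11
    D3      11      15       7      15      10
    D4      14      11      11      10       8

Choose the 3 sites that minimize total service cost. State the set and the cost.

With exactly 3 open, each sensor cluster uses its cheapest among the chosen.
{D1, D2, D4}: P→D2 2, Q→D1 3, R→D1 6, S→D2 7, T→D4 8. Service cost 26.
{D1, D2, D3}: service cost 28
{D2, D3, D4}: service cost 30
Among all 4 size-3 choices, {D1, D2, D4} is lowest.

Choose D1, D2 and D4; total service cost 26.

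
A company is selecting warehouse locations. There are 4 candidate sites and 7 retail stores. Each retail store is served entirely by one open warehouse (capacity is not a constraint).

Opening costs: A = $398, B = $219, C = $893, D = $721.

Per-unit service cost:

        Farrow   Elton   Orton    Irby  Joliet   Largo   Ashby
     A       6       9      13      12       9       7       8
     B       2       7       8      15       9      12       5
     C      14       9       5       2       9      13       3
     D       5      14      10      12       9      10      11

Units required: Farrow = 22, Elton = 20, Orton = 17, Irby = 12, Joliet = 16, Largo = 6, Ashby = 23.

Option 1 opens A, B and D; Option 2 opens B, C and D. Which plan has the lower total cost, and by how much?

Option 1: {A, B, D}: Farrow→B 2·22=44, Elton→B 7·20=140, Orton→B 8·17=136, Irby→A 12·12=144, Joliet→A 9·16=144, Largo→A 7·6=42, Ashby→B 5·23=115. Service 765; fixed 1338; total 2103.
Option 2: {B, C, D}: Farrow→B 2·22=44, Elton→B 7·20=140, Orton→C 5·17=85, Irby→C 2·12=24, Joliet→B 9·16=144, Largo→D 10·6=60, Ashby→C 3·23=69. Service 566; fixed 1833; total 2399.
Difference: |2103 − 2399| = 296.

Option 1 is cheaper by 296.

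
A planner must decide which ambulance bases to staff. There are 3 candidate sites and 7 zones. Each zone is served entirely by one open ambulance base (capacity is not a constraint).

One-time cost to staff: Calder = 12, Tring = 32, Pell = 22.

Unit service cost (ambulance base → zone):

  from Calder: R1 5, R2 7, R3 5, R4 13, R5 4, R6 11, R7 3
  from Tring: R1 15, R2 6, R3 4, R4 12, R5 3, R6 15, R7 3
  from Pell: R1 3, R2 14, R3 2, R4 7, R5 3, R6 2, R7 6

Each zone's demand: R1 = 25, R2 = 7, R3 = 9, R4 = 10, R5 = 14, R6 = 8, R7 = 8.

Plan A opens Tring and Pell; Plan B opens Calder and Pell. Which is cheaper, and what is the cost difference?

Plan A: {Tring, Pell}: R1→Pell 3·25=75, R2→Tring 6·7=42, R3→Pell 2·9=18, R4→Pell 7·10=70, R5→Tring 3·14=42, R6→Pell 2·8=16, R7→Tring 3·8=24. Service 287; fixed 54; total 341.
Plan B: {Calder, Pell}: R1→Pell 3·25=75, R2→Calder 7·7=49, R3→Pell 2·9=18, R4→Pell 7·10=70, R5→Pell 3·14=42, R6→Pell 2·8=16, R7→Calder 3·8=24. Service 294; fixed 34; total 328.
Difference: |341 − 328| = 13.

Plan B is cheaper by 13.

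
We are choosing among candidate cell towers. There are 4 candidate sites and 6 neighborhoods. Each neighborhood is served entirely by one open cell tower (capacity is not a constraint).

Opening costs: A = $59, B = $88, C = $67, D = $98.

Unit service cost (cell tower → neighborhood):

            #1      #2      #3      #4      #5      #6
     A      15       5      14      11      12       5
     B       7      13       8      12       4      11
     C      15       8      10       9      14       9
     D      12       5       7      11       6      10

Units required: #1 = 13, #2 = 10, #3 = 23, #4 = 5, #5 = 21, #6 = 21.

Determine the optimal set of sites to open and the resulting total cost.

For any fixed open set, each neighborhood goes to its cheapest open site; total = fixed + service.
{A, B}: #1→B 7·13=91, #2→A 5·10=50, #3→B 8·23=184, #4→A 11·5=55, #5→B 4·21=84, #6→A 5·21=105. Service 569; fixed 147; total 716.
{A, B, C}: service 559 + fixed 214 = 773
{A, B, D}: service 546 + fixed 245 = 791
{A, B, C, D}: #1→B 7·13=91, #2→A 5·10=50, #3→D 7·23=161, #4→C 9·5=45, #5→B 4·21=84, #6→A 5·21=105. Service 536; fixed 312; total 848.
(All 15 nonempty subsets were checked; A and B is lowest.)

Open A and B; minimum total cost 716.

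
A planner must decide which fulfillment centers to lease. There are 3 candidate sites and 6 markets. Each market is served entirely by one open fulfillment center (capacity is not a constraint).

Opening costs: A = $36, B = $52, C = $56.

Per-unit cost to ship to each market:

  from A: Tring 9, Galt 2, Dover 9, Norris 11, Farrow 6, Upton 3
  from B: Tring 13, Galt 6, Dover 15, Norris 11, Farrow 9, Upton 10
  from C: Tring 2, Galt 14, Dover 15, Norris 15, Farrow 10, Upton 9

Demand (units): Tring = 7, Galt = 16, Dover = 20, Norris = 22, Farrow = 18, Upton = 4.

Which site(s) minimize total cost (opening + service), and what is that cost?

For any fixed open set, each market goes to its cheapest open site; total = fixed + service.
{A}: Tring→A 9·7=63, Galt→A 2·16=32, Dover→A 9·20=180, Norris→A 11·22=242, Farrow→A 6·18=108, Upton→A 3·4=12. Service 637; fixed 36; total 673.
{A, C}: service 588 + fixed 92 = 680
{A, B}: Tring→A 9·7=63, Galt→A 2·16=32, Dover→A 9·20=180, Norris→A 11·22=242, Farrow→A 6·18=108, Upton→A 3·4=12. Service 637; fixed 88; total 725.
{A, B, C}: Tring→C 2·7=14, Galt→A 2·16=32, Dover→A 9·20=180, Norris→A 11·22=242, Farrow→A 6·18=108, Upton→A 3·4=12. Service 588; fixed 144; total 732.
No other subset beats 673.

Open A only; minimum total cost 673.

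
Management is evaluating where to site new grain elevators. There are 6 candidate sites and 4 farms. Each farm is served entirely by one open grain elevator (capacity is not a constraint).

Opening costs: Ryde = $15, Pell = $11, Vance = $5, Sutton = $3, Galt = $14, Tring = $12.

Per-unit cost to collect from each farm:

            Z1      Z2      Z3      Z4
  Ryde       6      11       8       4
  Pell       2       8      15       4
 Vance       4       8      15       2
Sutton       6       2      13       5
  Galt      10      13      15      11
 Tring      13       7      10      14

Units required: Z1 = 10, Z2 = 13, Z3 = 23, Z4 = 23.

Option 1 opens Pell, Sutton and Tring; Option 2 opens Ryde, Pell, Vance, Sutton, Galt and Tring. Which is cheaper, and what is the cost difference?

Option 2 is cheaper by 58.

Option 1: {Pell, Sutton, Tring}: Z1→Pell 2·10=20, Z2→Sutton 2·13=26, Z3→Tring 10·23=230, Z4→Pell 4·23=92. Service 368; fixed 26; total 394.
Option 2: {Ryde, Pell, Vance, Sutton, Galt, Tring}: Z1→Pell 2·10=20, Z2→Sutton 2·13=26, Z3→Ryde 8·23=184, Z4→Vance 2·23=46. Service 276; fixed 60; total 336.
Difference: |394 − 336| = 58.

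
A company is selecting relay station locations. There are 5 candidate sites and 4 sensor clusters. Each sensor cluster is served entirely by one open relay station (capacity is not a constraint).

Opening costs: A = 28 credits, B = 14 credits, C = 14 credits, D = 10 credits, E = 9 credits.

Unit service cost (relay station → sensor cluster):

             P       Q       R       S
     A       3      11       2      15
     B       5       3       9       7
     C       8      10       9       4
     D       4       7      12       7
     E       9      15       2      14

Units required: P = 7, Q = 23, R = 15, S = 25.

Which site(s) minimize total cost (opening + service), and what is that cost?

Open B, C and E; minimum total cost 271.

For any fixed open set, each sensor cluster goes to its cheapest open site; total = fixed + service.
{B, C, E}: P→B 5·7=35, Q→B 3·23=69, R→E 2·15=30, S→C 4·25=100. Service 234; fixed 37; total 271.
{B, C, D, E}: P→D 4·7=28, Q→B 3·23=69, R→E 2·15=30, S→C 4·25=100. Service 227; fixed 47; total 274.
{A, B, C}: service 220 + fixed 56 = 276
{A, B, C, D, E}: service 220 + fixed 75 = 295
No other subset beats 271.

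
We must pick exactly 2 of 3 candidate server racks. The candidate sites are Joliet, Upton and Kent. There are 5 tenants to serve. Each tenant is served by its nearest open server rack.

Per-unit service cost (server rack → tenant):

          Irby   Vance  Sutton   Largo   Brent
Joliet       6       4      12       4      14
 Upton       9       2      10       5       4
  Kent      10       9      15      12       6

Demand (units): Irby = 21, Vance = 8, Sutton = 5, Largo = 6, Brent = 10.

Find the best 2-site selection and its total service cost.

With exactly 2 open, each tenant uses its cheapest among the chosen.
{Joliet, Upton}: Irby→Joliet 6·21=126, Vance→Upton 2·8=16, Sutton→Upton 10·5=50, Largo→Joliet 4·6=24, Brent→Upton 4·10=40. Service cost 256.
{Joliet, Kent}: service cost 302
{Upton, Kent}: service cost 325
Among all 3 size-2 choices, {Joliet, Upton} is lowest.

Choose Joliet and Upton; total service cost 256.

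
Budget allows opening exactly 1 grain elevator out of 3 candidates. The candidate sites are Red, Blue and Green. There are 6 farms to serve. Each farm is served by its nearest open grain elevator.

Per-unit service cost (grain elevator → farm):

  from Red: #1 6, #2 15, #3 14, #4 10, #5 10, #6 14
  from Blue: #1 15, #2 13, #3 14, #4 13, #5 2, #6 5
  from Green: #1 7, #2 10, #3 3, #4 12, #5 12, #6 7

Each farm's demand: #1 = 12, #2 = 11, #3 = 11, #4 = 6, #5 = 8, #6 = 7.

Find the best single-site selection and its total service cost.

With exactly 1 open, each farm uses its cheapest among the chosen.
{Green}: #1→Green 7·12=84, #2→Green 10·11=110, #3→Green 3·11=33, #4→Green 12·6=72, #5→Green 12·8=96, #6→Green 7·7=49. Service cost 444.
{Blue}: service cost 606
{Red}: service cost 629
Among all 3 size-1 choices, {Green} is lowest.

Choose Green only; total service cost 444.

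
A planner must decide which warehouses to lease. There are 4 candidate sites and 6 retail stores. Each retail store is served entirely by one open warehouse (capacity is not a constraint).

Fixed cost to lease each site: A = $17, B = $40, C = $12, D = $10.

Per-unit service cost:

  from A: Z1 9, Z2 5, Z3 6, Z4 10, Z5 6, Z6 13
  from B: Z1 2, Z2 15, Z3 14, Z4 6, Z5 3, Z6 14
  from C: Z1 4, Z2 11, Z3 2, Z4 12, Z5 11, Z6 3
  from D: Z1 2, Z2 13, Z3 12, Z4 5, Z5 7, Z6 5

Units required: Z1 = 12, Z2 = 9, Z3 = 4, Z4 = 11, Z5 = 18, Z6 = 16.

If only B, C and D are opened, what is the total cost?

Total cost: 350

Each retail store is assigned to its cheapest site among the open ones.
{B, C, D}: Z1→B 2·12=24, Z2→C 11·9=99, Z3→C 2·4=8, Z4→D 5·11=55, Z5→B 3·18=54, Z6→C 3·16=48. Service 288; fixed 62; total 350.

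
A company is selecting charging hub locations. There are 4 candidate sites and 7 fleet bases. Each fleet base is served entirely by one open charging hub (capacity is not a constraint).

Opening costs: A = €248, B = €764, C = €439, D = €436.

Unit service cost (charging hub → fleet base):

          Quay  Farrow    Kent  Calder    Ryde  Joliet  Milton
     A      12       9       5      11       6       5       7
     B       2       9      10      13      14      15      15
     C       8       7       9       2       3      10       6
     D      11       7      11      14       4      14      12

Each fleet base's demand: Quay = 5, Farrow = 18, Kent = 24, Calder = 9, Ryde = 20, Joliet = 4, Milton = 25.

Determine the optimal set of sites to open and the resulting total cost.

For any fixed open set, each fleet base goes to its cheapest open site; total = fixed + service.
{A}: Quay→A 12·5=60, Farrow→A 9·18=162, Kent→A 5·24=120, Calder→A 11·9=99, Ryde→A 6·20=120, Joliet→A 5·4=20, Milton→A 7·25=175. Service 756; fixed 248; total 1004.
{C}: service 650 + fixed 439 = 1089
{A, C}: service 534 + fixed 687 = 1221
{A, B, C, D}: service 504 + fixed 1887 = 2391
No other subset beats 1004.

Open A only; minimum total cost 1004.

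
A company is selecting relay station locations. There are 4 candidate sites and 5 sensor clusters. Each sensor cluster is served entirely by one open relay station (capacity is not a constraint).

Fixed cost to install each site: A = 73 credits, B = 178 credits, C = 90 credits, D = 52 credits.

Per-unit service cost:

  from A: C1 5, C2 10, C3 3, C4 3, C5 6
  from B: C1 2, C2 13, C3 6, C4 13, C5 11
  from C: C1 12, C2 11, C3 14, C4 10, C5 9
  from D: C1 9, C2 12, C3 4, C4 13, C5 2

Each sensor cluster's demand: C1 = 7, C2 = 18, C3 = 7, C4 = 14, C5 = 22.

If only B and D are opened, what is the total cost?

Each sensor cluster is assigned to its cheapest site among the open ones.
{B, D}: C1→B 2·7=14, C2→D 12·18=216, C3→D 4·7=28, C4→B 13·14=182, C5→D 2·22=44. Service 484; fixed 230; total 714.

Total cost: 714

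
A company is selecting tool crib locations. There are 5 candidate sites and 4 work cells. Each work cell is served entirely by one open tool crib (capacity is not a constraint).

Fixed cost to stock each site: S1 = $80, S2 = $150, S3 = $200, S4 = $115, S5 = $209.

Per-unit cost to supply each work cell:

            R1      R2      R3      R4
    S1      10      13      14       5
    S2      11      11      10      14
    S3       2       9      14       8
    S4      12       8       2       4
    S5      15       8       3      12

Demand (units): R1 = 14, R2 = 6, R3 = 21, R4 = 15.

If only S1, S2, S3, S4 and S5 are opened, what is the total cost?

Each work cell is assigned to its cheapest site among the open ones.
{S1, S2, S3, S4, S5}: R1→S3 2·14=28, R2→S4 8·6=48, R3→S4 2·21=42, R4→S4 4·15=60. Service 178; fixed 754; total 932.

Total cost: 932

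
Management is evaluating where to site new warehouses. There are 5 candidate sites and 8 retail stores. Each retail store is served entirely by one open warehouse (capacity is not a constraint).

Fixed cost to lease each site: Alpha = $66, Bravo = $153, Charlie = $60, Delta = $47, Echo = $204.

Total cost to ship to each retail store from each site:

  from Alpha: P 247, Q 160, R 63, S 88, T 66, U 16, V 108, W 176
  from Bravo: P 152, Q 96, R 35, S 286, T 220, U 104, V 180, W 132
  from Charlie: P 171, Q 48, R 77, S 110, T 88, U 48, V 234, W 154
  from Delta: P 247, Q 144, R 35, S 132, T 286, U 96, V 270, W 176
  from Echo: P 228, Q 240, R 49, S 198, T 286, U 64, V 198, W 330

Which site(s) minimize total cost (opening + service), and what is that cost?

Open Alpha and Charlie; minimum total cost 840.

For any fixed open set, each retail store goes to its cheapest open site; total = fixed + service.
{Alpha, Charlie}: P→Charlie 171, Q→Charlie 48, R→Alpha 63, S→Alpha 88, T→Alpha 66, U→Alpha 16, V→Alpha 108, W→Charlie 154. Service 714; fixed 126; total 840.
{Alpha, Charlie, Delta}: service 686 + fixed 173 = 859
{Alpha, Bravo}: service 693 + fixed 219 = 912
{Alpha, Bravo, Charlie, Delta, Echo}: P→Bravo 152, Q→Charlie 48, R→Bravo 35, S→Alpha 88, T→Alpha 66, U→Alpha 16, V→Alpha 108, W→Bravo 132. Service 645; fixed 530; total 1175.
No other subset beats 840.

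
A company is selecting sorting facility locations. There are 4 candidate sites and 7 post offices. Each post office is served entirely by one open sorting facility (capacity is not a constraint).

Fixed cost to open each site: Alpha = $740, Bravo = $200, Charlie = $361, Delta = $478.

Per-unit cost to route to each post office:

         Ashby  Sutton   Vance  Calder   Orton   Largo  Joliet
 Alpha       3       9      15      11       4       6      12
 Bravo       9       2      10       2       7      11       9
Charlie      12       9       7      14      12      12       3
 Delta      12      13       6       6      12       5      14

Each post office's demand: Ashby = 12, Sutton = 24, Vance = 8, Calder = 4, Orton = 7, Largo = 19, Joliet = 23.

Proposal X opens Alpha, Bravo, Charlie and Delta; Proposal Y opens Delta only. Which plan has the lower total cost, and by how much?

Proposal Y is cheaper by 604.

Proposal X: {Alpha, Bravo, Charlie, Delta}: Ashby→Alpha 3·12=36, Sutton→Bravo 2·24=48, Vance→Delta 6·8=48, Calder→Bravo 2·4=8, Orton→Alpha 4·7=28, Largo→Delta 5·19=95, Joliet→Charlie 3·23=69. Service 332; fixed 1779; total 2111.
Proposal Y: {Delta}: Ashby→Delta 12·12=144, Sutton→Delta 13·24=312, Vance→Delta 6·8=48, Calder→Delta 6·4=24, Orton→Delta 12·7=84, Largo→Delta 5·19=95, Joliet→Delta 14·23=322. Service 1029; fixed 478; total 1507.
Difference: |2111 − 1507| = 604.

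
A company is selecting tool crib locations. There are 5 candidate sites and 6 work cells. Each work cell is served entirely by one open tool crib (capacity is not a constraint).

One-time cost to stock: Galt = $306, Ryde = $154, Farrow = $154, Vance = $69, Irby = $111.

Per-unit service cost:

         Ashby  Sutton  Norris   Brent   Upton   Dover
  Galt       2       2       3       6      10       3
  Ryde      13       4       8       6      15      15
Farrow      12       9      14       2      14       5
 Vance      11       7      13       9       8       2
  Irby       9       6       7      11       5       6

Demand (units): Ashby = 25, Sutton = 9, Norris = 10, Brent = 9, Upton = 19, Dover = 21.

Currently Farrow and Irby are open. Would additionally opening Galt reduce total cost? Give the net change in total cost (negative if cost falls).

Current service cost with {Farrow, Irby}: 567.
Adding Galt: each work cell re-picks its cheapest; new service cost 274, saving 293.
Extra fixed cost: 306. Net change = 306 − 293 = 13.
(Totals: 832 → 845.)

No — net change +13 (cost rises by 13).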